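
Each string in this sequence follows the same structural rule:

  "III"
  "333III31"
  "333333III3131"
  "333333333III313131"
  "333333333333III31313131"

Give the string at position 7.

Every step adds 333 to the front and 31 to the end of the previous string.
From 333333333333III31313131, 2 further steps: 333333333333III31313131 → 333333333333333III3131313131 → (answer).

333333333333333333III313131313131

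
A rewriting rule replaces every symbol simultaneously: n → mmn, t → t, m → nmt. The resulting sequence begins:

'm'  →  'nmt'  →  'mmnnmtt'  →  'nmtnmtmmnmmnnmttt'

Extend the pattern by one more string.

mmnnmttmmnnmttnmtnmtmmnnmtnmtmmnmmnnmtttt

Applying the rule to each of the 17 symbols of nmtnmtmmnmmnnmttt gives the pieces mmn nmt t mmn nmt t nmt nmt mmn nmt nmt mmn mmn nmt t t t, which concatenate to the answer.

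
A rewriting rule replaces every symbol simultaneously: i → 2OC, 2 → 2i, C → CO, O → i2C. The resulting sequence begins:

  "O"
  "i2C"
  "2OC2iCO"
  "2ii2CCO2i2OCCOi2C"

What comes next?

2i2OC2OC2iCOCOi2C2i2OC2ii2CCOCOi2C2OC2iCO

Applying the rule to each of the 17 symbols of 2ii2CCO2i2OCCOi2C gives the pieces 2i 2OC 2OC 2i CO CO i2C 2i 2OC 2i i2C CO CO i2C 2OC 2i CO, which concatenate to the answer.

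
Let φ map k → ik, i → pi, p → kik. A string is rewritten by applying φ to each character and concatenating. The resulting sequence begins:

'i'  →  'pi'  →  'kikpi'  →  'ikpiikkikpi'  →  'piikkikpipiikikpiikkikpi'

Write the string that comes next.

Replace each of the 24 characters of piikkikpipiikikpiikkikpi in place — kik pi pi ik ik pi ik kik pi kik pi pi ik pi ik kik pi pi ik ik pi ik kik pi — and concatenate.

kikpipiikikpiikkikpikikpipiikpiikkikpipiikikpiikkikpi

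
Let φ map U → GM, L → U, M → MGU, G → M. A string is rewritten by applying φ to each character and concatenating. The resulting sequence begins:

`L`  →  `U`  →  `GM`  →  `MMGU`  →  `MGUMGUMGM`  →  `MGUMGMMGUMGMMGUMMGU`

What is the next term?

Rewriting the 19 symbols of MGUMGMMGUMGMMGUMMGU one by one yields MGU M GM MGU M MGU MGU M GM MGU M MGU MGU M GM MGU MGU M GM; concatenated:

MGUMGMMGUMMGUMGUMGMMGUMMGUMGUMGMMGUMGUMGM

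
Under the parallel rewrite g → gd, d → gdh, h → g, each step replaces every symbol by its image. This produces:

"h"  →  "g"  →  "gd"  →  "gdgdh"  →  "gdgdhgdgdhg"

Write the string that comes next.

gdgdhgdgdhggdgdhgdgdhggd

Rewriting each symbol of gdgdhgdgdhg: g→gd, d→gdh, g→gd, d→gdh, h→g, g→gd, d→gdh, g→gd, d→gdh, h→g, g→gd, which concatenates to gd gdh gd gdh g gd gdh gd gdh g gd.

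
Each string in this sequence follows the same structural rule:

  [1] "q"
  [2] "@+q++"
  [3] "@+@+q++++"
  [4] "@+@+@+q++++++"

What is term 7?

Each term wraps the previous one in @+ on the left and ++ on the right.
From @+@+@+q++++++, 3 further steps: @+@+@+q++++++ → @+@+@+@+q++++++++ → @+@+@+@+@+q++++++++++ → (answer).

@+@+@+@+@+@+q++++++++++++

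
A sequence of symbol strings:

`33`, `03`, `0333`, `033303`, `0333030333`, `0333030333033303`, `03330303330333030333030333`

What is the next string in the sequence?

033303033303330303330303330333030333033303

Each term (from the third on) is the previous term followed by the one before it: term 3 = 03·33 = 0333.
Continuing: 03330303330333030333030333 · 0333030333033303 gives term 8.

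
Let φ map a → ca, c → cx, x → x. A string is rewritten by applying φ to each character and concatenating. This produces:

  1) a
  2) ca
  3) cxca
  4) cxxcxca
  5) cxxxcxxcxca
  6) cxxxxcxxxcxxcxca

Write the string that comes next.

cxxxxxcxxxxcxxxcxxcxca

Applying the rule to each of the 16 symbols of cxxxxcxxxcxxcxca gives the pieces cx x x x x cx x x x cx x x cx x cx ca, which concatenate to the answer.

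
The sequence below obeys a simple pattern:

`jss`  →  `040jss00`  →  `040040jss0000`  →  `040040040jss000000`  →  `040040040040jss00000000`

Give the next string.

040040040040040jss0000000000

s(k+1) = 040·s(k)·00, so each term gains 040 as a prefix and 00 as a suffix.
One more step from 040040040040jss00000000 gives the answer.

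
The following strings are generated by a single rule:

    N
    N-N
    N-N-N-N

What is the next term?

Every step duplicates the string with '-' between the halves.
Doubling N-N-N-N with '-' between the halves:

N-N-N-N-N-N-N-N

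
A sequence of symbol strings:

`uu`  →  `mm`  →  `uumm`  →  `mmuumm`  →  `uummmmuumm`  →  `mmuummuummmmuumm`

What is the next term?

This is a Fibonacci-style word recurrence s(k) = s(k−2)·s(k−1): e.g. uu·mm = uumm.
The next term joins uummmmuumm and mmuummuummmmuumm.

uummmmuummmmuummuummmmuumm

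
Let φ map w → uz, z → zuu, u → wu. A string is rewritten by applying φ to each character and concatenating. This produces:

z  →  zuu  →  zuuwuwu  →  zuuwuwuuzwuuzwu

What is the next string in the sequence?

Rewriting the 15 symbols of zuuwuwuuzwuuzwu one by one yields zuu wu wu uz wu uz wu wu zuu uz wu wu zuu uz wu; concatenated:

zuuwuwuuzwuuzwuwuzuuuzwuwuzuuuzwu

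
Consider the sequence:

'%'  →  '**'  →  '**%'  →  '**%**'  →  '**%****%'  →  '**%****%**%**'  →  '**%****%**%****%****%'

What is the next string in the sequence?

From term 3 onward, concatenate the last term with the second-to-last: **·% = **%, **%·** = **%**, …
So term 8 is **%****%**%****%****%·**%****%**%**.

**%****%**%****%****%**%****%**%**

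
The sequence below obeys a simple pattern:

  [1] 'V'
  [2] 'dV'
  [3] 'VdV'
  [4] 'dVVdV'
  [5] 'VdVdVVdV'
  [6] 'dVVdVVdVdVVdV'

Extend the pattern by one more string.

VdVdVVdVdVVdVVdVdVVdV

From term 3 onward, concatenate the second-to-last term with the last: V·dV = VdV, dV·VdV = dVVdV, …
Continuing: VdVdVVdV · dVVdVVdVdVVdV gives term 7.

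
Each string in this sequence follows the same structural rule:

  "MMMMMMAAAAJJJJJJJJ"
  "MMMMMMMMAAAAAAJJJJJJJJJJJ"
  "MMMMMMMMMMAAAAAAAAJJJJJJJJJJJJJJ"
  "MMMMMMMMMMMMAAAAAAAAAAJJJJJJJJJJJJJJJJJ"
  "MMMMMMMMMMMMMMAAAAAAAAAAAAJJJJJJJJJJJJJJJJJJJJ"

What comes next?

MMMMMMMMMMMMMMMMAAAAAAAAAAAAAAJJJJJJJJJJJJJJJJJJJJJJJ

Term n consists of 2n+2 M's, followed by 2n A's, followed by 3n+2 J's, where the shown terms are n = 2, 3, 4, 5, 6.
Setting n = 7 gives 16, 14, 23 characters in each block.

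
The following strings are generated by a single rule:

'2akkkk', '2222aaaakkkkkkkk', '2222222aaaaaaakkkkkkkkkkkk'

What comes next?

Reading off run lengths: 2 runs 1, 4, 7; a runs 1, 4, 7; k runs 4, 8, 12 — each is linear in n (n = 1, 2, …).
For the next term, n = 4, so the run lengths are 10, 10, 16.

2222222222aaaaaaaaaakkkkkkkkkkkkkkkk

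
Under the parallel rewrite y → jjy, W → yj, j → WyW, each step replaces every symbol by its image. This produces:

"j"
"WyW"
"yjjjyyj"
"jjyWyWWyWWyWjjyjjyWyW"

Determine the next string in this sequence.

Rewriting the 21 symbols of jjyWyWWyWWyWjjyjjyWyW one by one yields WyW WyW jjy yj jjy yj yj jjy yj yj jjy yj WyW WyW jjy WyW WyW jjy yj jjy yj; concatenated:

WyWWyWjjyyjjjyyjyjjjyyjyjjjyyjWyWWyWjjyWyWWyWjjyyjjjyyj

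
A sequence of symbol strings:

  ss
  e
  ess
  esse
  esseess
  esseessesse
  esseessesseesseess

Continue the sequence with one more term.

From term 3 onward, concatenate the last term with the second-to-last: e·ss = ess, ess·e = esse, …
Continuing: esseessesseesseess · esseessesse gives term 8.

esseessesseesseessesseessesse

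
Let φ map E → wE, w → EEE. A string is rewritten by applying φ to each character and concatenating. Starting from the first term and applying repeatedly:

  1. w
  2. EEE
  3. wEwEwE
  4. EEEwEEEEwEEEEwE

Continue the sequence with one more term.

φ(EEEwEEEEwEEEEwE) expands symbol-by-symbol to wE wE wE EEE wE wE wE wE EEE wE wE wE wE EEE wE; joining the 15 pieces gives the next term.

wEwEwEEEEwEwEwEwEEEEwEwEwEwEEEEwE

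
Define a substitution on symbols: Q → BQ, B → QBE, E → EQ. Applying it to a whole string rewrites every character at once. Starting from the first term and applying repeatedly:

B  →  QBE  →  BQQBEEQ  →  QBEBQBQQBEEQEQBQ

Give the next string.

Rewriting the 16 symbols of QBEBQBQQBEEQEQBQ one by one yields BQ QBE EQ QBE BQ QBE BQ BQ QBE EQ EQ BQ EQ BQ QBE BQ; concatenated:

BQQBEEQQBEBQQBEBQBQQBEEQEQBQEQBQQBEBQ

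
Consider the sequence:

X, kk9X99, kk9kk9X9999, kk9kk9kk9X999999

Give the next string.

s(k+1) = kk9·s(k)·99, so each term gains kk9 as a prefix and 99 as a suffix.
Applying this once more to kk9kk9kk9X999999:

kk9kk9kk9kk9X99999999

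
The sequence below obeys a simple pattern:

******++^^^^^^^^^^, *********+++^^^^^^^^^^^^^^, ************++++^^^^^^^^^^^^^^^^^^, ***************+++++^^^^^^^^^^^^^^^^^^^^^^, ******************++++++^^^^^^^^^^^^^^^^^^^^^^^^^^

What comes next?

Term n consists of 3n *'s, followed by n +'s, followed by 4n+2 ^'s, where the shown terms are n = 2, 3, 4, 5, 6.
At n = 7 the blocks have lengths 21, 7, 30.

*********************+++++++^^^^^^^^^^^^^^^^^^^^^^^^^^^^^^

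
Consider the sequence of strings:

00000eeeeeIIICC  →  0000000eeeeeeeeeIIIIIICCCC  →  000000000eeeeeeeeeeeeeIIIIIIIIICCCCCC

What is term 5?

0000000000000eeeeeeeeeeeeeeeeeeeeeIIIIIIIIIIIIIIICCCCCCCCCC

The n-th term is 2n+3 0's then 4n+1 e's then 3n I's then 2n C's (n = 1, 2, …).
At n = 5 the blocks have lengths 13, 21, 15, 10.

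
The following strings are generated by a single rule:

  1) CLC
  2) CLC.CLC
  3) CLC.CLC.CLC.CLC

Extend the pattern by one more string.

s(k+1) = s(k)·.·s(k) — each term doubles the last with '.' between the halves.
Doubling CLC.CLC.CLC.CLC with '.' between the halves:

CLC.CLC.CLC.CLC.CLC.CLC.CLC.CLC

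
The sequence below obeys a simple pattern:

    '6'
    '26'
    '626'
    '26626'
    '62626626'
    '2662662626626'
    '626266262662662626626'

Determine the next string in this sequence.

Each term (from the third on) is the two preceding terms concatenated in order: term 3 = 6·26 = 626.
The next term joins 2662662626626 and 626266262662662626626.

2662662626626626266262662662626626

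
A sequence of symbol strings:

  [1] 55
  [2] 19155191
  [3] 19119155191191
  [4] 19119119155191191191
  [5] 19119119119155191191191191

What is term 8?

19119119119119119119155191191191191191191191

Each term wraps the previous one in 191 on the left and 191 on the right.
From 19119119119155191191191191, 3 further steps: 19119119119155191191191191 → 19119119119119155191191191191191 → 19119119119119119155191191191191191191 → (answer).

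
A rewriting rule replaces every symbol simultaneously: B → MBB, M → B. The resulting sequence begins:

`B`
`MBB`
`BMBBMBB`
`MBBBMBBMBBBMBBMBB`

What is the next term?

Rewriting the 17 symbols of MBBBMBBMBBBMBBMBB one by one yields B MBB MBB MBB B MBB MBB B MBB MBB MBB B MBB MBB B MBB MBB; concatenated:

BMBBMBBMBBBMBBMBBBMBBMBBMBBBMBBMBBBMBBMBB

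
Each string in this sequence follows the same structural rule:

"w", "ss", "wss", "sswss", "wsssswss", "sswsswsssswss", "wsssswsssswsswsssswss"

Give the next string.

This is a Fibonacci-style word recurrence s(k) = s(k−2)·s(k−1): e.g. w·ss = wss.
So term 8 is sswsswsssswss·wsssswsssswsswsssswss.

sswsswsssswsswsssswsssswsswsssswss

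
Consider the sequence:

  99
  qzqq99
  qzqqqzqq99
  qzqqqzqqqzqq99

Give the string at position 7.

Every step adds qzqq at the front: s(k+1) = qzqq·s(k).
From qzqqqzqqqzqq99, 3 further steps: qzqqqzqqqzqq99 → qzqqqzqqqzqqqzqq99 → qzqqqzqqqzqqqzqqqzqq99 → (answer).

qzqqqzqqqzqqqzqqqzqqqzqq99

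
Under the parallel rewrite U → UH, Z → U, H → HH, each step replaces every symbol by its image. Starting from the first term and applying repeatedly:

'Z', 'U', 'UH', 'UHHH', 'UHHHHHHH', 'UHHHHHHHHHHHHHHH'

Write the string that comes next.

Applying the rule to each of the 16 symbols of UHHHHHHHHHHHHHHH gives the pieces UH HH HH HH HH HH HH HH HH HH HH HH HH HH HH HH, which concatenate to the answer.

UHHHHHHHHHHHHHHHHHHHHHHHHHHHHHHH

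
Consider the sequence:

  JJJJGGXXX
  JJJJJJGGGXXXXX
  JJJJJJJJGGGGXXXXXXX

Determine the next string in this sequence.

JJJJJJJJJJGGGGGXXXXXXXXX

Each string has the form J^{2n} G^{n} X^{2n-1}, where the shown terms are n = 2, 3, 4.
Setting n = 5 gives 10, 5, 9 characters in each block.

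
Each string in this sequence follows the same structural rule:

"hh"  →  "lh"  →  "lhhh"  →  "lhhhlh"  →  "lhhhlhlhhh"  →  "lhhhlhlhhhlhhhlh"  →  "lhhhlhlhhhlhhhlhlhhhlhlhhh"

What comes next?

lhhhlhlhhhlhhhlhlhhhlhlhhhlhhhlhlhhhlhhhlh

Each term (from the third on) is the previous term followed by the one before it: term 3 = lh·hh = lhhh.
Continuing: lhhhlhlhhhlhhhlhlhhhlhlhhh · lhhhlhlhhhlhhhlh gives term 8.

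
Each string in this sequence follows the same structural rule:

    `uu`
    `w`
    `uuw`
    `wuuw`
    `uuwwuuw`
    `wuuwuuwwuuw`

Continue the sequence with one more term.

From term 3 onward, concatenate the second-to-last term with the last: uu·w = uuw, w·uuw = wuuw, …
Continuing: uuwwuuw · wuuwuuwwuuw gives term 7.

uuwwuuwwuuwuuwwuuw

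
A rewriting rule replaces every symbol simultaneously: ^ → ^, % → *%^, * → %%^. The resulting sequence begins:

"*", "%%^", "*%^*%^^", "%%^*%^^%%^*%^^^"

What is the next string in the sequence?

*%^*%^^%%^*%^^^*%^*%^^%%^*%^^^^

Applying the rule to each of the 15 symbols of %%^*%^^%%^*%^^^ gives the pieces *%^ *%^ ^ %%^ *%^ ^ ^ *%^ *%^ ^ %%^ *%^ ^ ^ ^, which concatenate to the answer.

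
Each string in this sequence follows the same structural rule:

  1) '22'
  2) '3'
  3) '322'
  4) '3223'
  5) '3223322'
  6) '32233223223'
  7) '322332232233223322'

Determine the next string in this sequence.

Each term (from the third on) is the previous term followed by the one before it: term 3 = 3·22 = 322.
Continuing: 322332232233223322 · 32233223223 gives term 8.

32233223223322332232233223223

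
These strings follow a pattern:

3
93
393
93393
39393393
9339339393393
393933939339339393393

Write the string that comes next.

From term 3 onward, concatenate the second-to-last term with the last: 3·93 = 393, 93·393 = 93393, …
So term 8 is 9339339393393·393933939339339393393.

9339339393393393933939339339393393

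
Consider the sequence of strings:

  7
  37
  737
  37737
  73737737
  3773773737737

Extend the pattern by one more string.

737377373773773737737

From term 3 onward, concatenate the second-to-last term with the last: 7·37 = 737, 37·737 = 37737, …
Continuing: 73737737 · 3773773737737 gives term 7.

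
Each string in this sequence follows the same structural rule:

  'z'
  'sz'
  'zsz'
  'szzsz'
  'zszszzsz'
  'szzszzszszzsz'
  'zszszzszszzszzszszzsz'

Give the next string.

szzszzszszzszzszszzszszzszzszszzsz

This is a Fibonacci-style word recurrence s(k) = s(k−2)·s(k−1): e.g. z·sz = zsz.
So term 8 is szzszzszszzsz·zszszzszszzszzszszzsz.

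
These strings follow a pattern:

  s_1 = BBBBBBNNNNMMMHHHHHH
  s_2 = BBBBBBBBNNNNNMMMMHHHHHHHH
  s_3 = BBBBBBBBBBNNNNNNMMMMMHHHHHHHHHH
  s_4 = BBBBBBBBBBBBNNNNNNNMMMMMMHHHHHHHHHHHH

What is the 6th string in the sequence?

The n-th term is 2n+2 B's then n+2 N's then n+1 M's then 2n+2 H's, where the shown terms are n = 2, 3, 4, 5.
Setting n = 7 gives 16, 9, 8, 16 characters in each block.

BBBBBBBBBBBBBBBBNNNNNNNNNMMMMMMMMHHHHHHHHHHHHHHHH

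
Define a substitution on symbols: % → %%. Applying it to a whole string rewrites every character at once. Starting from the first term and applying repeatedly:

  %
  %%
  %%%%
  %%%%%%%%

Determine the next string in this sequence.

Expanding %%%%%%%%: %→%%, %→%%, %→%%, %→%%, %→%%, %→%%, %→%%, %→%%. Concatenated: %% %% %% %% %% %% %% %%.

%%%%%%%%%%%%%%%%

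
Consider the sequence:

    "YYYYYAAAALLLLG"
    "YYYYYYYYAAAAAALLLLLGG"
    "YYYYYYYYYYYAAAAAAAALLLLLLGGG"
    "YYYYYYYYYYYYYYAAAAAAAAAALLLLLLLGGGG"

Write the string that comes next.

YYYYYYYYYYYYYYYYYAAAAAAAAAAAALLLLLLLLGGGGG

Reading off run lengths: Y runs 5, 8, 11, 14; A runs 4, 6, 8, 10; L runs 4, 5, 6, 7; G runs 1, 2, 3, 4 — each is linear in n (n = 1, 2, …).
Setting n = 5 gives 17, 12, 8, 5 characters in each block.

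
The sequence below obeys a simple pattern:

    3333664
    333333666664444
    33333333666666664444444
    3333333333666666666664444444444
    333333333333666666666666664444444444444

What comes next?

33333333333333666666666666666664444444444444444

Reading off run lengths: 3 runs 4, 6, 8, 10, 12; 6 runs 2, 5, 8, 11, 14; 4 runs 1, 4, 7, 10, 13 — each is linear in n (n = 1, 2, …).
For the next term, n = 6, so the run lengths are 14, 17, 16.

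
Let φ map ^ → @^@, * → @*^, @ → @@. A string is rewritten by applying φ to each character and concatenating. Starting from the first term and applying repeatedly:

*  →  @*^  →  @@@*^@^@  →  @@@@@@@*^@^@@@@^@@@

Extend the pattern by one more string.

Applying the rule to each of the 19 symbols of @@@@@@@*^@^@@@@^@@@ gives the pieces @@ @@ @@ @@ @@ @@ @@ @*^ @^@ @@ @^@ @@ @@ @@ @@ @^@ @@ @@ @@, which concatenate to the answer.

@@@@@@@@@@@@@@@*^@^@@@@^@@@@@@@@@@^@@@@@@@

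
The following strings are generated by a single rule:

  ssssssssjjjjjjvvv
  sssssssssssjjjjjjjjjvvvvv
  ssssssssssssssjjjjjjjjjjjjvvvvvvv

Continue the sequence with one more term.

Term n consists of 3n+2 s's, followed by 3n j's, followed by 2n-1 v's, where the shown terms are n = 2, 3, 4.
At n = 5 the blocks have lengths 17, 15, 9.

sssssssssssssssssjjjjjjjjjjjjjjjvvvvvvvvv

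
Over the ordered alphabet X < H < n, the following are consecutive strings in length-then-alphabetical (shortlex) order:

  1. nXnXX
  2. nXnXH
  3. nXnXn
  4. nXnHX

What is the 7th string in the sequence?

Advancing 3 positions from nXnHX through nXnHX → nXnHH → nXnHn reaches term 7.

nXnnX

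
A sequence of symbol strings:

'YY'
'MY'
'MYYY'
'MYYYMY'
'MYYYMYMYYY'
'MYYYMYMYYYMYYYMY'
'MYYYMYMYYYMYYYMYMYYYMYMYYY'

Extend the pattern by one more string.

MYYYMYMYYYMYYYMYMYYYMYMYYYMYYYMYMYYYMYYYMY

From term 3 onward, concatenate the last term with the second-to-last: MY·YY = MYYY, MYYY·MY = MYYYMY, …
So term 8 is MYYYMYMYYYMYYYMYMYYYMYMYYY·MYYYMYMYYYMYYYMY.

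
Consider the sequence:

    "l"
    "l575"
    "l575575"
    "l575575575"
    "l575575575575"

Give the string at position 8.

Each term is the previous one with 575 appended.
From l575575575575, 3 further steps: l575575575575 → l575575575575575 → l575575575575575575 → (answer).

l575575575575575575575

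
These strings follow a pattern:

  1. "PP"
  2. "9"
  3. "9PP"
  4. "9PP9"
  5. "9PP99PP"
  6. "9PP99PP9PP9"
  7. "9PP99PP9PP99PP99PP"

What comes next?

From term 3 onward, concatenate the last term with the second-to-last: 9·PP = 9PP, 9PP·9 = 9PP9, …
Continuing: 9PP99PP9PP99PP99PP · 9PP99PP9PP9 gives term 8.

9PP99PP9PP99PP99PP9PP99PP9PP9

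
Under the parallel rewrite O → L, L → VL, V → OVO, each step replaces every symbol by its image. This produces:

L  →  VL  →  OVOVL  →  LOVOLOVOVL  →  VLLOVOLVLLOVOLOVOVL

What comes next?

φ(VLLOVOLVLLOVOLOVOVL) expands symbol-by-symbol to OVO VL VL L OVO L VL OVO VL VL L OVO L VL L OVO L OVO VL; joining the 19 pieces gives the next term.

OVOVLVLLOVOLVLOVOVLVLLOVOLVLLOVOLOVOVL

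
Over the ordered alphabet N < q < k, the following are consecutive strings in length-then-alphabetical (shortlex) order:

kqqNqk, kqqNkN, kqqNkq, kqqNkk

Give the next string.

The successor of kqqNkk increments the rightmost position that isn't already k and resets every position after it to N.

kqqqNN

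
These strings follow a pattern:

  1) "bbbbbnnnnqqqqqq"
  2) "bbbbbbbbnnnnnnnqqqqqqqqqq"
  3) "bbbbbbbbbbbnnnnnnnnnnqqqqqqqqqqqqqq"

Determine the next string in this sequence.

bbbbbbbbbbbbbbnnnnnnnnnnnnnqqqqqqqqqqqqqqqqqq

Term n consists of 3n+2 b's, followed by 3n+1 n's, followed by 4n+2 q's (n = 1, 2, …).
At n = 4 the blocks have lengths 14, 13, 18.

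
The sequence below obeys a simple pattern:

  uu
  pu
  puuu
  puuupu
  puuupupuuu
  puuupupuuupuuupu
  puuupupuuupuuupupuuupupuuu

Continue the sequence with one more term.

puuupupuuupuuupupuuupupuuupuuupupuuupuuupu

Each term (from the third on) is the previous term followed by the one before it: term 3 = pu·uu = puuu.
Continuing: puuupupuuupuuupupuuupupuuu · puuupupuuupuuupu gives term 8.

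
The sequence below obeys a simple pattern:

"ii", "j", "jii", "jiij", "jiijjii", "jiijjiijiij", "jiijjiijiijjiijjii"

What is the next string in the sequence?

jiijjiijiijjiijjiijiijjiijiij

From term 3 onward, concatenate the last term with the second-to-last: j·ii = jii, jii·j = jiij, …
Continuing: jiijjiijiijjiijjii · jiijjiijiij gives term 8.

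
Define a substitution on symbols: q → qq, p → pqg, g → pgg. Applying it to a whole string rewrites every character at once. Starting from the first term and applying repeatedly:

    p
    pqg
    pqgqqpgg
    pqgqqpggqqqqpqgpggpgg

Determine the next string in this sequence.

pqgqqpggqqqqpqgpggpggqqqqqqqqpqgqqpggpqgpggpggpqgpggpgg

φ(pqgqqpggqqqqpqgpggpgg) expands symbol-by-symbol to pqg qq pgg qq qq pqg pgg pgg qq qq qq qq pqg qq pgg pqg pgg pgg pqg pgg pgg; joining the 21 pieces gives the next term.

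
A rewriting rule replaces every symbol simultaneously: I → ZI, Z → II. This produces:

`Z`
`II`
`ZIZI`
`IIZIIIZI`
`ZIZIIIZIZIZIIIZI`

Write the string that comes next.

IIZIIIZIZIZIIIZIIIZIIIZIZIZIIIZI

Replace each of the 16 characters of ZIZIIIZIZIZIIIZI in place — II ZI II ZI ZI ZI II ZI II ZI II ZI ZI ZI II ZI — and concatenate.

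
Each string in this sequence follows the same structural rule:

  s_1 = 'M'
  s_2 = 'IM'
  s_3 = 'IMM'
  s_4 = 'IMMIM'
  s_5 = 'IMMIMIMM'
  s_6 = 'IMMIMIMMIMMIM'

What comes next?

IMMIMIMMIMMIMIMMIMIMM

From term 3 onward, concatenate the last term with the second-to-last: IM·M = IMM, IMM·IM = IMMIM, …
So term 7 is IMMIMIMMIMMIM·IMMIMIMM.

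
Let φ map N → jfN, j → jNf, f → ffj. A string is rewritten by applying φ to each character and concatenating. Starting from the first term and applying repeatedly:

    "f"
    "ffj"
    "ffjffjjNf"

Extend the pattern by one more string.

Rewriting each symbol of ffjffjjNf: f→ffj, f→ffj, j→jNf, f→ffj, f→ffj, j→jNf, j→jNf, N→jfN, f→ffj, which concatenates to ffj ffj jNf ffj ffj jNf jNf jfN ffj.

ffjffjjNfffjffjjNfjNfjfNffj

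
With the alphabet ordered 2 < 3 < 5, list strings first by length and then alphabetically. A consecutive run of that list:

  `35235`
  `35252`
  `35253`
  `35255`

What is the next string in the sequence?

Treat 35255 as a base-3 numeral over the given alphabet and add one, carrying through any trailing 5's.

35322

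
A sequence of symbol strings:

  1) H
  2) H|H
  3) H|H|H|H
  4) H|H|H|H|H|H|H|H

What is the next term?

Each string is two copies of the previous one joined by '|'.
So the next term is two copies of H|H|H|H|H|H|H|H with '|' between the halves.

H|H|H|H|H|H|H|H|H|H|H|H|H|H|H|H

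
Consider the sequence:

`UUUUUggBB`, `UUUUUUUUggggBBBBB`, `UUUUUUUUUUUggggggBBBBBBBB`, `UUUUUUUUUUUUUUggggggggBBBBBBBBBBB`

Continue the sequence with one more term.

UUUUUUUUUUUUUUUUUggggggggggBBBBBBBBBBBBBB

The n-th term is 3n+2 U's then 2n g's then 3n-1 B's (n = 1, 2, …).
At n = 5 the blocks have lengths 17, 10, 14.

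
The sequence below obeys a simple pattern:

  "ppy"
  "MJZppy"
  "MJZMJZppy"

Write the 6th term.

The strings grow by a fixed prefix MJZ each time.
From MJZMJZppy, 3 further steps: MJZMJZppy → MJZMJZMJZppy → MJZMJZMJZMJZppy → (answer).

MJZMJZMJZMJZMJZppy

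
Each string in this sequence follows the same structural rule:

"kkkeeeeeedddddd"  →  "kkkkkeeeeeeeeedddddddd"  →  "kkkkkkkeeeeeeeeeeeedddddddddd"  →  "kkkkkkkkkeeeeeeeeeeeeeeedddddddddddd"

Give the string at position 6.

kkkkkkkkkkkkkeeeeeeeeeeeeeeeeeeeeedddddddddddddddd

The n-th term is 2n-1 k's then 3n e's then 2n+2 d's, where the shown terms are n = 2, 3, 4, 5.
Setting n = 7 gives 13, 21, 16 characters in each block.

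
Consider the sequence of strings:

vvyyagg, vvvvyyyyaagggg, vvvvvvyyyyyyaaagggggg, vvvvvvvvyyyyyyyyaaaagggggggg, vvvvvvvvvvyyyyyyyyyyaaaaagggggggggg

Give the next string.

vvvvvvvvvvvvyyyyyyyyyyyyaaaaaagggggggggggg

The n-th term is 2n v's then 2n y's then n a's then 2n g's (n = 1, 2, …).
For the next term, n = 6, so the run lengths are 12, 12, 6, 12.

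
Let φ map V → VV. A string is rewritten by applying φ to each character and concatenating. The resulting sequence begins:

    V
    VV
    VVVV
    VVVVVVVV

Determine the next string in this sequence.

VVVVVVVVVVVVVVVV

Expanding VVVVVVVV: V→VV, V→VV, V→VV, V→VV, V→VV, V→VV, V→VV, V→VV. Concatenated: VV VV VV VV VV VV VV VV.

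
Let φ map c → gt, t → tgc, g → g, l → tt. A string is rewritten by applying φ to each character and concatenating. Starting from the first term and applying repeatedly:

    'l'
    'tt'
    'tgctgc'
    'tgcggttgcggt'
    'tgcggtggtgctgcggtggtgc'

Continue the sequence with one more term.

tgcggtggtgcggtgcggttgcggtggtgcggtgcggt

Applying the rule to each of the 22 symbols of tgcggtggtgctgcggtggtgc gives the pieces tgc g gt g g tgc g g tgc g gt tgc g gt g g tgc g g tgc g gt, which concatenate to the answer.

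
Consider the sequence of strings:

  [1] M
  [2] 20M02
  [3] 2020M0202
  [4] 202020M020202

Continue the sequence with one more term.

20202020M02020202

Each term wraps the previous one in 20 on the left and 02 on the right.
One more step from 202020M020202 gives the answer.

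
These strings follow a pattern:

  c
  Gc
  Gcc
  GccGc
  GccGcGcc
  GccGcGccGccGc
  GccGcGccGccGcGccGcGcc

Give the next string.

GccGcGccGccGcGccGcGccGccGcGccGccGc

This is a Fibonacci-style word recurrence s(k) = s(k−1)·s(k−2): e.g. Gc·c = Gcc.
The next term joins GccGcGccGccGcGccGcGcc and GccGcGccGccGc.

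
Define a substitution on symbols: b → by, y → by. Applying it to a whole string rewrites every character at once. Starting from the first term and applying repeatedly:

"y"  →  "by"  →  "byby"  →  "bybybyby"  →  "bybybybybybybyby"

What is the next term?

bybybybybybybybybybybybybybybyby

φ(bybybybybybybyby) expands symbol-by-symbol to by by by by by by by by by by by by by by by by; joining the 16 pieces gives the next term.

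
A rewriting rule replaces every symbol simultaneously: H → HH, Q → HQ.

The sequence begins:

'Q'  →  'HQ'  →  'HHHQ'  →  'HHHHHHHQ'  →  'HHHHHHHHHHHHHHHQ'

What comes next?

Applying the rule to each of the 16 symbols of HHHHHHHHHHHHHHHQ gives the pieces HH HH HH HH HH HH HH HH HH HH HH HH HH HH HH HQ, which concatenate to the answer.

HHHHHHHHHHHHHHHHHHHHHHHHHHHHHHHQ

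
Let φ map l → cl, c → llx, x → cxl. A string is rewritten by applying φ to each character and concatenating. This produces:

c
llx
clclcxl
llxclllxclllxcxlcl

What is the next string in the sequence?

Applying the rule to each of the 18 symbols of llxclllxclllxcxlcl gives the pieces cl cl cxl llx cl cl cl cxl llx cl cl cl cxl llx cxl cl llx cl, which concatenate to the answer.

clclcxlllxclclclcxlllxclclclcxlllxcxlclllxcl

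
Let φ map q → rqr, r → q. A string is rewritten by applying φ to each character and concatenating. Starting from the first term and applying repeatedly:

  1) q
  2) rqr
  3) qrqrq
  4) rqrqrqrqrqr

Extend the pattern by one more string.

qrqrqrqrqrqrqrqrqrqrq

Rewriting each symbol of rqrqrqrqrqr: r→q, q→rqr, r→q, q→rqr, r→q, q→rqr, r→q, q→rqr, r→q, q→rqr, r→q, which concatenates to q rqr q rqr q rqr q rqr q rqr q.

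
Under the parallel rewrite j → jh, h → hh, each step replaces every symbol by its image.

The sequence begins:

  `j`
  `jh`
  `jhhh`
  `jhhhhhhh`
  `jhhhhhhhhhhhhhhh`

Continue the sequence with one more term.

φ(jhhhhhhhhhhhhhhh) expands symbol-by-symbol to jh hh hh hh hh hh hh hh hh hh hh hh hh hh hh hh; joining the 16 pieces gives the next term.

jhhhhhhhhhhhhhhhhhhhhhhhhhhhhhhh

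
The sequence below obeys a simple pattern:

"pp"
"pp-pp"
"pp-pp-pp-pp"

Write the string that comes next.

Each string is two copies of the previous one joined by '-'.
So the next term is two copies of pp-pp-pp-pp with '-' between the halves.

pp-pp-pp-pp-pp-pp-pp-pp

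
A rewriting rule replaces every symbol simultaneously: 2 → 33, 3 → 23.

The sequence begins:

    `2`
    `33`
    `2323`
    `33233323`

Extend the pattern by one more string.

Rewriting each symbol of 33233323: 3→23, 3→23, 2→33, 3→23, 3→23, 3→23, 2→33, 3→23, which concatenates to 23 23 33 23 23 23 33 23.

2323332323233323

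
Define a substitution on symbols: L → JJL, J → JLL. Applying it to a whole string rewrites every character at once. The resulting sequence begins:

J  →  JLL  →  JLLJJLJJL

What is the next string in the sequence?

JLLJJLJJLJLLJLLJJLJLLJLLJJL

Rewriting each symbol of JLLJJLJJL: J→JLL, L→JJL, L→JJL, J→JLL, J→JLL, L→JJL, J→JLL, J→JLL, L→JJL, which concatenates to JLL JJL JJL JLL JLL JJL JLL JLL JJL.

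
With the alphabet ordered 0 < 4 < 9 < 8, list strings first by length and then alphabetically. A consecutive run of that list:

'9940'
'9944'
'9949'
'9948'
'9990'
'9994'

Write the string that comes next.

Treat 9994 as a base-4 numeral over the given alphabet and add one, carrying through any trailing 8's.

9999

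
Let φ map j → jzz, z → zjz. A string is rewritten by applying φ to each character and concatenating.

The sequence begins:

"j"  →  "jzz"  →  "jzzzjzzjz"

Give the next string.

Apply φ to jzzzjzzjz symbol by symbol: j→jzz, z→zjz, z→zjz, z→zjz, j→jzz, z→zjz, z→zjz, j→jzz, z→zjz; joined: jzz zjz zjz zjz jzz zjz zjz jzz zjz.

jzzzjzzjzzjzjzzzjzzjzjzzzjz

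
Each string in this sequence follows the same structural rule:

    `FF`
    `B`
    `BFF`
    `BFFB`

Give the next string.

From term 3 onward, concatenate the last term with the second-to-last: B·FF = BFF, BFF·B = BFFB, …
The next term joins BFFB and BFF.

BFFBBFF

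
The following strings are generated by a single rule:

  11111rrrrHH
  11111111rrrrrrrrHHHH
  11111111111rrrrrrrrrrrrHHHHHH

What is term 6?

Reading off run lengths: 1 runs 5, 8, 11; r runs 4, 8, 12; H runs 2, 4, 6 — each is linear in n (n = 1, 2, …).
Setting n = 6 gives 20, 24, 12 characters in each block.

11111111111111111111rrrrrrrrrrrrrrrrrrrrrrrrHHHHHHHHHHHH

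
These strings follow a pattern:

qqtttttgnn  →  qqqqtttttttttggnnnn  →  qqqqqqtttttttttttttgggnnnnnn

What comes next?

Term n consists of 2n q's, followed by 4n+1 t's, followed by n g's, followed by 2n n's (n = 1, 2, …).
At n = 4 the blocks have lengths 8, 17, 4, 8.

qqqqqqqqtttttttttttttttttggggnnnnnnnn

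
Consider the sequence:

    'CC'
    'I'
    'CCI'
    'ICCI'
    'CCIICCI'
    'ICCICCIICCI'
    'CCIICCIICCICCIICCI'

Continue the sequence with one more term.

This is a Fibonacci-style word recurrence s(k) = s(k−2)·s(k−1): e.g. CC·I = CCI.
The next term joins ICCICCIICCI and CCIICCIICCICCIICCI.

ICCICCIICCICCIICCIICCICCIICCI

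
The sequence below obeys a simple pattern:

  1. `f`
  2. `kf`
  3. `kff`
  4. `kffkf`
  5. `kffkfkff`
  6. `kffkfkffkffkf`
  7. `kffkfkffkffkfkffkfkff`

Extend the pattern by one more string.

kffkfkffkffkfkffkfkffkffkfkffkffkf

Each term (from the third on) is the previous term followed by the one before it: term 3 = kf·f = kff.
So term 8 is kffkfkffkffkfkffkfkff·kffkfkffkffkf.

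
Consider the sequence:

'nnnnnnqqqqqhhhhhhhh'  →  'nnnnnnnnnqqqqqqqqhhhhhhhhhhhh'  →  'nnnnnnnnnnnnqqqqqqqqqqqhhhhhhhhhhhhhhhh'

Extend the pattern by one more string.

nnnnnnnnnnnnnnnqqqqqqqqqqqqqqhhhhhhhhhhhhhhhhhhhh

The n-th term is 3n n's then 3n-1 q's then 4n h's, where the shown terms are n = 2, 3, 4.
For the next term, n = 5, so the run lengths are 15, 14, 20.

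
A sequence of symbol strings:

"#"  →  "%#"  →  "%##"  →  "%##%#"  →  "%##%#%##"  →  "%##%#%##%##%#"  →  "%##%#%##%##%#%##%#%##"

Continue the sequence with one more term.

%##%#%##%##%#%##%#%##%##%#%##%##%#

From term 3 onward, concatenate the last term with the second-to-last: %#·# = %##, %##·%# = %##%#, …
So term 8 is %##%#%##%##%#%##%#%##·%##%#%##%##%#.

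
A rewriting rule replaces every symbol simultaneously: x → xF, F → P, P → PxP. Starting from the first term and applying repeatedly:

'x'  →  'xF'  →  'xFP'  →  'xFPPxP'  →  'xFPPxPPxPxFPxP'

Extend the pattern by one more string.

φ(xFPPxPPxPxFPxP) expands symbol-by-symbol to xF P PxP PxP xF PxP PxP xF PxP xF P PxP xF PxP; joining the 14 pieces gives the next term.

xFPPxPPxPxFPxPPxPxFPxPxFPPxPxFPxP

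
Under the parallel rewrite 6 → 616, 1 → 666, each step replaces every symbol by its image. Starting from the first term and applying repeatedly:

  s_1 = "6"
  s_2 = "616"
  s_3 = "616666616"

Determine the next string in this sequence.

Rewriting each symbol of 616666616: 6→616, 1→666, 6→616, 6→616, 6→616, 6→616, 6→616, 1→666, 6→616, which concatenates to 616 666 616 616 616 616 616 666 616.

616666616616616616616666616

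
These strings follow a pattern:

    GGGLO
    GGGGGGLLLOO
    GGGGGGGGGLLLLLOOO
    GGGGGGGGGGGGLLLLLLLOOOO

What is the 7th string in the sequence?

GGGGGGGGGGGGGGGGGGGGGLLLLLLLLLLLLLOOOOOOO

Reading off run lengths: G runs 3, 6, 9, 12; L runs 1, 3, 5, 7; O runs 1, 2, 3, 4 — each is linear in n (n = 1, 2, …).
For term 7, n = 7, so the run lengths are 21, 13, 7.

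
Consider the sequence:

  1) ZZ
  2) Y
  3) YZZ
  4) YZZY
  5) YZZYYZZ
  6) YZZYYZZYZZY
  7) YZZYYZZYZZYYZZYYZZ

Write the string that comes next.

YZZYYZZYZZYYZZYYZZYZZYYZZYZZY

From term 3 onward, concatenate the last term with the second-to-last: Y·ZZ = YZZ, YZZ·Y = YZZY, …
So term 8 is YZZYYZZYZZYYZZYYZZ·YZZYYZZYZZY.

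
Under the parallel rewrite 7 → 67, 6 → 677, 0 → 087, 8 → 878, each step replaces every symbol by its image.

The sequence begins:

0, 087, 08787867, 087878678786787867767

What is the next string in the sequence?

Rewriting the 21 symbols of 087878678786787867767 one by one yields 087 878 67 878 67 878 677 67 878 67 878 677 67 878 67 878 677 67 67 677 67; concatenated:

087878678786787867767878678786776787867878677676767767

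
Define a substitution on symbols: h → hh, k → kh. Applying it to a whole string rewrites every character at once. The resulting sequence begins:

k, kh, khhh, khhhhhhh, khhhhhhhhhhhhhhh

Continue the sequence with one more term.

φ(khhhhhhhhhhhhhhh) expands symbol-by-symbol to kh hh hh hh hh hh hh hh hh hh hh hh hh hh hh hh; joining the 16 pieces gives the next term.

khhhhhhhhhhhhhhhhhhhhhhhhhhhhhhh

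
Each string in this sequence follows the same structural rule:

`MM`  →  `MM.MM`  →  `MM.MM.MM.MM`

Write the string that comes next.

MM.MM.MM.MM.MM.MM.MM.MM

s(k+1) = s(k)·.·s(k) — each term doubles the last with '.' between the halves.
So the next term is two copies of MM.MM.MM.MM with '.' between the halves.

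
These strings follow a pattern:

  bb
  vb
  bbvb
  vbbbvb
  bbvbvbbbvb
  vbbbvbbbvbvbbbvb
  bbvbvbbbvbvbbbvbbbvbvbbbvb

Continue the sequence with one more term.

vbbbvbbbvbvbbbvbbbvbvbbbvbvbbbvbbbvbvbbbvb

From term 3 onward, concatenate the second-to-last term with the last: bb·vb = bbvb, vb·bbvb = vbbbvb, …
Continuing: vbbbvbbbvbvbbbvb · bbvbvbbbvbvbbbvbbbvbvbbbvb gives term 8.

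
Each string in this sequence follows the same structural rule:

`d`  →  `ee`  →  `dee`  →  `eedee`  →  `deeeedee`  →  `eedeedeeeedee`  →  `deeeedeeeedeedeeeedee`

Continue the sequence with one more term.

eedeedeeeedeedeeeedeeeedeedeeeedee

Each term (from the third on) is the two preceding terms concatenated in order: term 3 = d·ee = dee.
So term 8 is eedeedeeeedee·deeeedeeeedeedeeeedee.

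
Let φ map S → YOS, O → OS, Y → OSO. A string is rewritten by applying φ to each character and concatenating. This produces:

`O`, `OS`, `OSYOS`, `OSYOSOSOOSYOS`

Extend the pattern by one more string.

OSYOSOSOOSYOSOSYOSOSOSYOSOSOOSYOS

Applying the rule to each of the 13 symbols of OSYOSOSOOSYOS gives the pieces OS YOS OSO OS YOS OS YOS OS OS YOS OSO OS YOS, which concatenate to the answer.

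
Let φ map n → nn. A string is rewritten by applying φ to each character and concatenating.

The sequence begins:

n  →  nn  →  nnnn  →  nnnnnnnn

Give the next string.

nnnnnnnnnnnnnnnn

Rewriting each symbol of nnnnnnnn: n→nn, n→nn, n→nn, n→nn, n→nn, n→nn, n→nn, n→nn, which concatenates to nn nn nn nn nn nn nn nn.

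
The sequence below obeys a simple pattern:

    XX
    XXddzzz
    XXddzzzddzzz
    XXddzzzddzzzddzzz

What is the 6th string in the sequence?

Every step adds ddzzz to the end: s(k+1) = s(k)·ddzzz.
From XXddzzzddzzzddzzz, 2 further steps: XXddzzzddzzzddzzz → XXddzzzddzzzddzzzddzzz → (answer).

XXddzzzddzzzddzzzddzzzddzzz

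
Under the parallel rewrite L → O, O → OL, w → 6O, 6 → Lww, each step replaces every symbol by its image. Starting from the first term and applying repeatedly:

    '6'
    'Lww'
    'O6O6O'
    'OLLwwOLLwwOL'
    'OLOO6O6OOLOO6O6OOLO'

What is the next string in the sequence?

Rewriting the 19 symbols of OLOO6O6OOLOO6O6OOLO one by one yields OL O OL OL Lww OL Lww OL OL O OL OL Lww OL Lww OL OL O OL; concatenated:

OLOOLOLLwwOLLwwOLOLOOLOLLwwOLLwwOLOLOOL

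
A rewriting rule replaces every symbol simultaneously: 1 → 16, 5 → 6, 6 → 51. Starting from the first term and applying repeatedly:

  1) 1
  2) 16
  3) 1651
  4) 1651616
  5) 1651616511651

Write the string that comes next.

Replace each of the 13 characters of 1651616511651 in place — 16 51 6 16 51 16 51 6 16 16 51 6 16 — and concatenate.

16516165116516161651616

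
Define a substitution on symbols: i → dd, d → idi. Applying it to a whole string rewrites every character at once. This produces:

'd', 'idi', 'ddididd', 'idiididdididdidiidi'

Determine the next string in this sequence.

φ(idiididdididdidiidi) expands symbol-by-symbol to dd idi dd dd idi dd idi idi dd idi dd idi idi dd idi dd dd idi dd; joining the 19 pieces gives the next term.

ddididdddididdidiididdididdidiididdididdddididd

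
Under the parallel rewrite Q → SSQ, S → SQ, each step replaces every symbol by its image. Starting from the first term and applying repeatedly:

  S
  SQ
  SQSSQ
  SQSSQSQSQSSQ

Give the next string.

Expanding SQSSQSQSQSSQ: S→SQ, Q→SSQ, S→SQ, S→SQ, Q→SSQ, S→SQ, Q→SSQ, S→SQ, Q→SSQ, S→SQ, S→SQ, Q→SSQ. Concatenated: SQ SSQ SQ SQ SSQ SQ SSQ SQ SSQ SQ SQ SSQ.

SQSSQSQSQSSQSQSSQSQSSQSQSQSSQ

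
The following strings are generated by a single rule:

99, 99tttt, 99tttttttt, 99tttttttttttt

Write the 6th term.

Every step adds tttt to the end: s(k+1) = s(k)·tttt.
From 99tttttttttttt, 2 further steps: 99tttttttttttt → 99tttttttttttttttt → (answer).

99tttttttttttttttttttt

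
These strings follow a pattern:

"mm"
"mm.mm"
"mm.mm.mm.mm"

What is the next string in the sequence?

Every step duplicates the string with '.' between the halves.
Doubling mm.mm.mm.mm with '.' between the halves:

mm.mm.mm.mm.mm.mm.mm.mm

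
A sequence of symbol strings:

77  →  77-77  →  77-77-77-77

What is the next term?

Each string is two copies of the previous one joined by '-'.
So the next term is two copies of 77-77-77-77 with '-' between the halves.

77-77-77-77-77-77-77-77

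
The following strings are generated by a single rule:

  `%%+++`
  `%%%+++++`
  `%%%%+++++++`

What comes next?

%%%%%+++++++++

Term n consists of n+1 %'s, followed by 2n+1 +'s (n = 1, 2, …).
Setting n = 4 gives 5, 9 characters in each block.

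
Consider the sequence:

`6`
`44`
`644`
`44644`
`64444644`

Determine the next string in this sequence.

From term 3 onward, concatenate the second-to-last term with the last: 6·44 = 644, 44·644 = 44644, …
The next term joins 44644 and 64444644.

4464464444644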